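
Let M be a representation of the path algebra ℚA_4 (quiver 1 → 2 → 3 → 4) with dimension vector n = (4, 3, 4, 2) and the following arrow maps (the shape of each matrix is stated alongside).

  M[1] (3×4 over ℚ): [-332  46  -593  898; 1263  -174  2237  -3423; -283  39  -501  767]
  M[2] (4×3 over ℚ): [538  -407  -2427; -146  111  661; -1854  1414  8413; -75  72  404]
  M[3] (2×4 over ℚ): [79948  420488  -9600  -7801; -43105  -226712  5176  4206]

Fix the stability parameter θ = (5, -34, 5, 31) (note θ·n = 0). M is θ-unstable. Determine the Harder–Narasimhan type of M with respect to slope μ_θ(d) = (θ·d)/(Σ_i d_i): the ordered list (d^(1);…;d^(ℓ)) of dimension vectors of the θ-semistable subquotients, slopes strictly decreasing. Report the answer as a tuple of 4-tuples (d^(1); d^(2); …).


Barcode: M ≅ I[1,1], I[1,3], I[1,4]^2, I[3,3]. HN layers by μ_θ (3 steps, strictly decreasing):
  μ^(1)=31; μ^(2)=5; μ^(3)=-29/2

((0, 0, 0, 2); (1, 0, 4, 0); (3, 3, 0, 0))


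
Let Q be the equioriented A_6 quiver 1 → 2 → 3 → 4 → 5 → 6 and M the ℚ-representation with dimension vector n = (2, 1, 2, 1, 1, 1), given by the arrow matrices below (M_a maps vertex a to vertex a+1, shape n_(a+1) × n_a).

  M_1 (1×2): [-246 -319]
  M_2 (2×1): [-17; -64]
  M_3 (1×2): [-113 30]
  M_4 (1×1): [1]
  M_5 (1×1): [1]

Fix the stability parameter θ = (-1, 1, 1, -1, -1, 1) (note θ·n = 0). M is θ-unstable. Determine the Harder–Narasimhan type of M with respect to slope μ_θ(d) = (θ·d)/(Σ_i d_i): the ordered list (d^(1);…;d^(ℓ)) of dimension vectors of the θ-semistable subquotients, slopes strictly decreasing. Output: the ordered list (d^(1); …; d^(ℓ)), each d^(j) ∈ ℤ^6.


Via rank(M_{q-1}∘⋯∘M_p): M ≅ I[1,1], I[1,6], I[3,3].
μ_θ-semistable layers: μ^(1)=1; μ^(2)=0; μ^(3)=-1

((0, 0, 1, 0, 0, 1); (0, 1, 1, 1, 1, 0); (2, 0, 0, 0, 0, 0))


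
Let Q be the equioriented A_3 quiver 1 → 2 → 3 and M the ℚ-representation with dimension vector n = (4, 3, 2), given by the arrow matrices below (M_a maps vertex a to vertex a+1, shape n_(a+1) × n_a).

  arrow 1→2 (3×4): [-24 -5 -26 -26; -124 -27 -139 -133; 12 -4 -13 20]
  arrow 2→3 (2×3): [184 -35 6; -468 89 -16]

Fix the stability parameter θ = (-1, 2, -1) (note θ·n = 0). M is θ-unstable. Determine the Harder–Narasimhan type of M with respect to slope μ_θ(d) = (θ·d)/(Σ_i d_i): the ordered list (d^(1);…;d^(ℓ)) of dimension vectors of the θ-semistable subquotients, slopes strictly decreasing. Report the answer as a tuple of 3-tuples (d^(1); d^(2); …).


Via rank(M_{q-1}∘⋯∘M_p): M ≅ I[1,1], I[1,2], I[1,3]^2.
μ_θ-semistable layers: μ^(1)=2; μ^(2)=1/2; μ^(3)=-1

((0, 1, 0); (0, 2, 2); (4, 0, 0))


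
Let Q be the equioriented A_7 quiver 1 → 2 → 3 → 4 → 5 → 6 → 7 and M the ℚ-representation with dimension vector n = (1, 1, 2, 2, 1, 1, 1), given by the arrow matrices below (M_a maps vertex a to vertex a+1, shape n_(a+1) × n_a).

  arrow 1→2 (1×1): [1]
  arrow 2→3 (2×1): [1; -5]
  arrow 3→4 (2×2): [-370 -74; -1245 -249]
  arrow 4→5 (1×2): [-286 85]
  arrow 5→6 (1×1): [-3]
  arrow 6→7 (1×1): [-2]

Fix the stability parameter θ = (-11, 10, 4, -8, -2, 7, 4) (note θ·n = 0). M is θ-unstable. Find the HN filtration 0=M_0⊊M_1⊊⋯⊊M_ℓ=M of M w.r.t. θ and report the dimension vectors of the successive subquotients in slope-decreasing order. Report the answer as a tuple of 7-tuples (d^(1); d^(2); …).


Interval decomposition of M: I[1,3], I[3,7], I[4,4].
HN type (ℓ=5): μ^(1)=7; μ^(2)=11/2; μ^(3)=-2; μ^(4)=-8; μ^(5)=-11

((0, 1, 1, 0, 0, 0, 0); (0, 0, 0, 0, 0, 1, 1); (0, 0, 1, 1, 1, 0, 0); (0, 0, 0, 1, 0, 0, 0); (1, 0, 0, 0, 0, 0, 0))


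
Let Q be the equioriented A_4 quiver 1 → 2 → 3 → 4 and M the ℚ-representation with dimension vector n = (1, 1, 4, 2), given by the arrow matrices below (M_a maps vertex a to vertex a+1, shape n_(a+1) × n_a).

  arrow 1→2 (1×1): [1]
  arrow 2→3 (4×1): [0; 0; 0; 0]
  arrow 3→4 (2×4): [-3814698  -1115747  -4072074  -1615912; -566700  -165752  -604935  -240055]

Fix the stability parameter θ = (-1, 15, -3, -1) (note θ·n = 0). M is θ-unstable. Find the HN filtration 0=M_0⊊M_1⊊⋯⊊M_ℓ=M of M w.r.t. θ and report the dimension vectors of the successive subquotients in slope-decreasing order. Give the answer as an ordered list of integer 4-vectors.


Interval decomposition of M: I[1,2], I[3,3]^2, I[3,4]^2.
HN type (ℓ=3): μ^(1)=15; μ^(2)=-1; μ^(3)=-3

((0, 1, 0, 0); (1, 0, 0, 2); (0, 0, 4, 0))


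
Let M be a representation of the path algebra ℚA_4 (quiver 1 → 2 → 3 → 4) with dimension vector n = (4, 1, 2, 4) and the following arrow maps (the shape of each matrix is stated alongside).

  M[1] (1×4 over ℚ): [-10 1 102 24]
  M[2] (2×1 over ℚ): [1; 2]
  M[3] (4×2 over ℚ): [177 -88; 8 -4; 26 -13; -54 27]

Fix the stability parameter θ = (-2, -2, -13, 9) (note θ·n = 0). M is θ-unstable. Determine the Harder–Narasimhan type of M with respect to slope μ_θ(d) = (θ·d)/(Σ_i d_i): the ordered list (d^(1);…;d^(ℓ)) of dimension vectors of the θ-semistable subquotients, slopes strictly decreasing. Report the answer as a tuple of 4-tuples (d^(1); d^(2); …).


Interval decomposition of M: I[1,1]^3, I[1,4], I[3,4], I[4,4]^2.
HN type (ℓ=4): μ^(1)=9; μ^(2)=-2; μ^(3)=-17/3; μ^(4)=-13

((0, 0, 0, 4); (3, 0, 0, 0); (1, 1, 1, 0); (0, 0, 1, 0))


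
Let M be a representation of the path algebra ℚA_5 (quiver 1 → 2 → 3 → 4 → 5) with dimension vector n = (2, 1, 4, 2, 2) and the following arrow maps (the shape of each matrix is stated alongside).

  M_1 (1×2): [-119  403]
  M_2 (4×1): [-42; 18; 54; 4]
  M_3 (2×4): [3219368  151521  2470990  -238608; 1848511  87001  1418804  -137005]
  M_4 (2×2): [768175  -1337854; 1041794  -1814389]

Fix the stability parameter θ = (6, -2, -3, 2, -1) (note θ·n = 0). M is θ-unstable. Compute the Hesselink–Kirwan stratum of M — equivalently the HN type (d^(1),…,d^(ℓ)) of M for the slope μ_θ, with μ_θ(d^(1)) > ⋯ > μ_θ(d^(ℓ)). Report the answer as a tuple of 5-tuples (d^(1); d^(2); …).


Interval decomposition of M: I[1,1], I[1,5], I[3,3]^2, I[3,5].
HN type (ℓ=4): μ^(1)=6; μ^(2)=1/2; μ^(3)=1/3; μ^(4)=-3

((1, 0, 0, 0, 0); (0, 0, 0, 2, 2); (1, 1, 1, 0, 0); (0, 0, 3, 0, 0))


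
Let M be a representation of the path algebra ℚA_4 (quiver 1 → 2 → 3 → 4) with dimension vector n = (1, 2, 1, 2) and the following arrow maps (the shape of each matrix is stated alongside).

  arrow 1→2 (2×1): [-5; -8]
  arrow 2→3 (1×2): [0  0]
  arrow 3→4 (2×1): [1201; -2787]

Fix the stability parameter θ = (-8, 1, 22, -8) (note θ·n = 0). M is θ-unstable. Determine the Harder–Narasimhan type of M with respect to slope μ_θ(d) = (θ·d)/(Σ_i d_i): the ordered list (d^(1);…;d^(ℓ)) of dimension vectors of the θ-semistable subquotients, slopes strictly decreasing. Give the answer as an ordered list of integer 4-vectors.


Barcode: M ≅ I[1,2], I[2,2], I[3,4], I[4,4]. HN layers by μ_θ (3 steps, strictly decreasing):
  μ^(1)=7; μ^(2)=1; μ^(3)=-8

((0, 0, 1, 1); (0, 2, 0, 0); (1, 0, 0, 1))


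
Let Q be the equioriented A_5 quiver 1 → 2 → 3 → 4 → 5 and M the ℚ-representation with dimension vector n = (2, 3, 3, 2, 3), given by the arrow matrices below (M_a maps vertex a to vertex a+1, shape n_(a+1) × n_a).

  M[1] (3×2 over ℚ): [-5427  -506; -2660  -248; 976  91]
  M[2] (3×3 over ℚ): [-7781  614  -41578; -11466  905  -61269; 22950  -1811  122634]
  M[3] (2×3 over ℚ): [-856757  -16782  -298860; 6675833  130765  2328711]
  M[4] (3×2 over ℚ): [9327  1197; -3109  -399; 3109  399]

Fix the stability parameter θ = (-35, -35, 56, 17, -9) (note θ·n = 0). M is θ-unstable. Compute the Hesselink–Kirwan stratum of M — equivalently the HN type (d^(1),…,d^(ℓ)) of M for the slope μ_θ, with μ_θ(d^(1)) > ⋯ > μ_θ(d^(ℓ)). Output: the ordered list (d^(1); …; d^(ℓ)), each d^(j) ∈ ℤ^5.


Barcode: M ≅ I[1,4], I[1,5], I[2,3], I[5,5]^2. HN layers by μ_θ (5 steps, strictly decreasing):
  μ^(1)=56; μ^(2)=73/2; μ^(3)=64/3; μ^(4)=-9; μ^(5)=-35

((0, 0, 1, 0, 0); (0, 0, 1, 1, 0); (0, 0, 1, 1, 1); (0, 0, 0, 0, 2); (2, 3, 0, 0, 0))


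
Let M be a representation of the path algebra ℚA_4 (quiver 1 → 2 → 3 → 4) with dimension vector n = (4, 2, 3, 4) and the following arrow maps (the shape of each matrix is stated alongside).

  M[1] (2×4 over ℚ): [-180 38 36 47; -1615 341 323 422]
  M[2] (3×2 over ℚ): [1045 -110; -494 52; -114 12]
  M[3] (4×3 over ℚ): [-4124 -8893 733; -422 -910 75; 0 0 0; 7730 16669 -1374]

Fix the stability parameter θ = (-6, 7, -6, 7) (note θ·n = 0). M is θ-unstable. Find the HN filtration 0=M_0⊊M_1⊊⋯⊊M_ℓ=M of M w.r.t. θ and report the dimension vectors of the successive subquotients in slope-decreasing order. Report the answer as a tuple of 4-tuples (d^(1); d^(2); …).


Barcode: M ≅ I[1,1]^2, I[1,2], I[1,3], I[3,4]^2, I[4,4]^2. HN layers by μ_θ (3 steps, strictly decreasing):
  μ^(1)=7; μ^(2)=1/2; μ^(3)=-6

((0, 1, 0, 4); (0, 1, 1, 0); (4, 0, 2, 0))


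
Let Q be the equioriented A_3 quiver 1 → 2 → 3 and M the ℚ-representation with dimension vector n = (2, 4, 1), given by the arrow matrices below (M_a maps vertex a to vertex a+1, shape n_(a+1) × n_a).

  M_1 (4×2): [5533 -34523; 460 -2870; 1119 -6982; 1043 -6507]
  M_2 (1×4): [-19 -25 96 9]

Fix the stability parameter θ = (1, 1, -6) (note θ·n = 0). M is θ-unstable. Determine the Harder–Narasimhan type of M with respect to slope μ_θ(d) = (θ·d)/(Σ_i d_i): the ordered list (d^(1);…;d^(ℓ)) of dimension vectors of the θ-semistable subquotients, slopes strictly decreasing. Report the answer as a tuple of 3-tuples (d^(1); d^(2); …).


Barcode: M ≅ I[1,2], I[1,3], I[2,2]^2. HN layers by μ_θ (2 steps, strictly decreasing):
  μ^(1)=1; μ^(2)=-4/3

((1, 3, 0); (1, 1, 1))


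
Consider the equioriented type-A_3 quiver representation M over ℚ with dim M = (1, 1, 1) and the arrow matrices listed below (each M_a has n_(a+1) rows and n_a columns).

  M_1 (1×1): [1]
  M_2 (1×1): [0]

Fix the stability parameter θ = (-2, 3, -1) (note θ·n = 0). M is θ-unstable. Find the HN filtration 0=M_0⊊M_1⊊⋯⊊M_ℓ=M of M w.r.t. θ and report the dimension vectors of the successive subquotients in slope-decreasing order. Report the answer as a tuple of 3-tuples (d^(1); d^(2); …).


Via rank(M_{q-1}∘⋯∘M_p): M ≅ I[1,2], I[3,3].
μ_θ-semistable layers: μ^(1)=3; μ^(2)=-1; μ^(3)=-2

((0, 1, 0); (0, 0, 1); (1, 0, 0))


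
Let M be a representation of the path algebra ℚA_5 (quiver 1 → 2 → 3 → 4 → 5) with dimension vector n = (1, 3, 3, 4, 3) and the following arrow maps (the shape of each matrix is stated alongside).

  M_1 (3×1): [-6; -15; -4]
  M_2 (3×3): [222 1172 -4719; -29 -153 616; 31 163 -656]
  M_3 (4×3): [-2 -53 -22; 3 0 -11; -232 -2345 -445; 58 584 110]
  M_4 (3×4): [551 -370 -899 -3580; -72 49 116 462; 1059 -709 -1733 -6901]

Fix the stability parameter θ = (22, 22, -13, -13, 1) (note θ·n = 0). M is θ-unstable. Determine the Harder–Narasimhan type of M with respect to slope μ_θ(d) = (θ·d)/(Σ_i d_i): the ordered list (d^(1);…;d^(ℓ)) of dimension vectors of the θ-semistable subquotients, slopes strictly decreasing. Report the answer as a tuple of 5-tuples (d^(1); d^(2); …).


Via rank(M_{q-1}∘⋯∘M_p): M ≅ I[1,5], I[2,2], I[2,5], I[3,5], I[4,4].
μ_θ-semistable layers: μ^(1)=22; μ^(2)=19/5; μ^(3)=1; μ^(4)=-4/3; μ^(5)=-13

((0, 1, 0, 0, 0); (1, 1, 1, 1, 1); (0, 0, 0, 0, 2); (0, 1, 1, 1, 0); (0, 0, 1, 2, 0))


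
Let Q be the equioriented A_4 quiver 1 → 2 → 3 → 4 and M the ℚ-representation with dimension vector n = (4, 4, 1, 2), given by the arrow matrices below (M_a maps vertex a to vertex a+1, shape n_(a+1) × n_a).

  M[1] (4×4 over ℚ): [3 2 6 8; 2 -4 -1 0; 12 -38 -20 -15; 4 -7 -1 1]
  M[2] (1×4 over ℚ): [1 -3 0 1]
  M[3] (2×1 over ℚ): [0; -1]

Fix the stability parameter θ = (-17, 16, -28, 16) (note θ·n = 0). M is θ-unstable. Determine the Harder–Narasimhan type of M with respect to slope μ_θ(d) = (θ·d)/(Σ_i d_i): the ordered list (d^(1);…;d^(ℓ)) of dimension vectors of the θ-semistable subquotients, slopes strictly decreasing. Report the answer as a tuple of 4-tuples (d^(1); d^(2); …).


Via rank(M_{q-1}∘⋯∘M_p): M ≅ I[1,2]^3, I[1,4], I[4,4].
μ_θ-semistable layers: μ^(1)=16; μ^(2)=-6; μ^(3)=-17

((0, 3, 0, 2); (0, 1, 1, 0); (4, 0, 0, 0))


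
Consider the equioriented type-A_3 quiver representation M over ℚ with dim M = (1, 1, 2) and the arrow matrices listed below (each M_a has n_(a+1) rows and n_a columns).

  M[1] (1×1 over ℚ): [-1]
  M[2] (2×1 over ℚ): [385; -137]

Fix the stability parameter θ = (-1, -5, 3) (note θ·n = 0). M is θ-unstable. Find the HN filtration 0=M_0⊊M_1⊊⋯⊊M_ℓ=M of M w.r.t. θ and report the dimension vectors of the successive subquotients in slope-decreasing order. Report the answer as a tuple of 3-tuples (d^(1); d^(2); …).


Via rank(M_{q-1}∘⋯∘M_p): M ≅ I[1,3], I[3,3].
μ_θ-semistable layers: μ^(1)=3; μ^(2)=-3

((0, 0, 2); (1, 1, 0))


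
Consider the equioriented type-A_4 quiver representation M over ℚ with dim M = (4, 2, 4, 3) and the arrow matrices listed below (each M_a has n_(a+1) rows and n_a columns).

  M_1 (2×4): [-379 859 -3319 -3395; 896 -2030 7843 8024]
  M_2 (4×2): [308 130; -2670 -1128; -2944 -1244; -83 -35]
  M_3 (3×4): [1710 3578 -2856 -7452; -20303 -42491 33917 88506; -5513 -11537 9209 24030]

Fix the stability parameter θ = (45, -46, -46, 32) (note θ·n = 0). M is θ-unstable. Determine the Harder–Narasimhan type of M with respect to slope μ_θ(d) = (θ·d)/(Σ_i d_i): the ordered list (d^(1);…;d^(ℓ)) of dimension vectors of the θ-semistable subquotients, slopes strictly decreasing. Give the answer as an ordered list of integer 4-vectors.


Via rank(M_{q-1}∘⋯∘M_p): M ≅ I[1,1]^2, I[1,3]^2, I[3,4]^2, I[4,4].
μ_θ-semistable layers: μ^(1)=45; μ^(2)=32; μ^(3)=-47/3; μ^(4)=-46

((2, 0, 0, 0); (0, 0, 0, 3); (2, 2, 2, 0); (0, 0, 2, 0))


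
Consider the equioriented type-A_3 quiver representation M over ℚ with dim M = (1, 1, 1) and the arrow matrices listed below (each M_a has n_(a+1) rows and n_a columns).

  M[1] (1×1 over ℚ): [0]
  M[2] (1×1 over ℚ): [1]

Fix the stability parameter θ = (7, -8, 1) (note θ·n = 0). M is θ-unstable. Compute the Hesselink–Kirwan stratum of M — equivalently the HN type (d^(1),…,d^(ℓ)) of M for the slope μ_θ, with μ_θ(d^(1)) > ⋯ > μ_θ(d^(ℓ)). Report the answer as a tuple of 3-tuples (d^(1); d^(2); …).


Via rank(M_{q-1}∘⋯∘M_p): M ≅ I[1,1], I[2,3].
μ_θ-semistable layers: μ^(1)=7; μ^(2)=1; μ^(3)=-8

((1, 0, 0); (0, 0, 1); (0, 1, 0))


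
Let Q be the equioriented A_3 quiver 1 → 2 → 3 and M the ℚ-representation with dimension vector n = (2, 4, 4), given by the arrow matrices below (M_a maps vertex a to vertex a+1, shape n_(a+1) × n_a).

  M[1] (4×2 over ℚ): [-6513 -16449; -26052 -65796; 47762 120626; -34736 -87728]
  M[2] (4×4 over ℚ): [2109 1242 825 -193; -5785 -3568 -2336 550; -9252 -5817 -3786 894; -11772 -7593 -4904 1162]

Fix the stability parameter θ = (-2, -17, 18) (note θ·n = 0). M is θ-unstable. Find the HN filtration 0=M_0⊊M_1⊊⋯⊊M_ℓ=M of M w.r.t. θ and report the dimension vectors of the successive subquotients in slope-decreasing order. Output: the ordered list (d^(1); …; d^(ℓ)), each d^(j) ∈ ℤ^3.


Barcode: M ≅ I[1,1], I[1,3], I[2,3]^3. HN layers by μ_θ (4 steps, strictly decreasing):
  μ^(1)=18; μ^(2)=-2; μ^(3)=-19/2; μ^(4)=-17

((0, 0, 4); (1, 0, 0); (1, 1, 0); (0, 3, 0))


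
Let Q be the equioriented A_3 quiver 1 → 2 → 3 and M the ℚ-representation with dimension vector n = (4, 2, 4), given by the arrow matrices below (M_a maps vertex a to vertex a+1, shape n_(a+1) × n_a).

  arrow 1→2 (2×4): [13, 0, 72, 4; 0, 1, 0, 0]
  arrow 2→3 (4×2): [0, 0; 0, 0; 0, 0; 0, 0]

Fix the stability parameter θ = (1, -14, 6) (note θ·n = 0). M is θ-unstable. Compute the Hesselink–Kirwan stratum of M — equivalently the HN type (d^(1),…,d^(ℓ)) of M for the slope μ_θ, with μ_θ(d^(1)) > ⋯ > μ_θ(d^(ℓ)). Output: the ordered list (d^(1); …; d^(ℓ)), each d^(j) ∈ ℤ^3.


Interval decomposition of M: I[1,1]^2, I[1,2]^2, I[3,3]^4.
HN type (ℓ=3): μ^(1)=6; μ^(2)=1; μ^(3)=-13/2

((0, 0, 4); (2, 0, 0); (2, 2, 0))


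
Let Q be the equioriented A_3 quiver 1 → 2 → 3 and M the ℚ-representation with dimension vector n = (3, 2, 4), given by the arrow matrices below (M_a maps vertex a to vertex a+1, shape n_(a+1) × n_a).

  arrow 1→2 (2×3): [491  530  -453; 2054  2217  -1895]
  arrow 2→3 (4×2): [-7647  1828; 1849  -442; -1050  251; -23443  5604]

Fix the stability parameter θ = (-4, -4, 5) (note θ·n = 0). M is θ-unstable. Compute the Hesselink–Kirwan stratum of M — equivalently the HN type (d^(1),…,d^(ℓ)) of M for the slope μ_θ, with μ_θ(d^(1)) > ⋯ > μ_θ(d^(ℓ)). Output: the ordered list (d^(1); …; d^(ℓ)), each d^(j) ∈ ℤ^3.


Barcode: M ≅ I[1,1], I[1,3]^2, I[3,3]^2. HN layers by μ_θ (2 steps, strictly decreasing):
  μ^(1)=5; μ^(2)=-4

((0, 0, 4); (3, 2, 0))


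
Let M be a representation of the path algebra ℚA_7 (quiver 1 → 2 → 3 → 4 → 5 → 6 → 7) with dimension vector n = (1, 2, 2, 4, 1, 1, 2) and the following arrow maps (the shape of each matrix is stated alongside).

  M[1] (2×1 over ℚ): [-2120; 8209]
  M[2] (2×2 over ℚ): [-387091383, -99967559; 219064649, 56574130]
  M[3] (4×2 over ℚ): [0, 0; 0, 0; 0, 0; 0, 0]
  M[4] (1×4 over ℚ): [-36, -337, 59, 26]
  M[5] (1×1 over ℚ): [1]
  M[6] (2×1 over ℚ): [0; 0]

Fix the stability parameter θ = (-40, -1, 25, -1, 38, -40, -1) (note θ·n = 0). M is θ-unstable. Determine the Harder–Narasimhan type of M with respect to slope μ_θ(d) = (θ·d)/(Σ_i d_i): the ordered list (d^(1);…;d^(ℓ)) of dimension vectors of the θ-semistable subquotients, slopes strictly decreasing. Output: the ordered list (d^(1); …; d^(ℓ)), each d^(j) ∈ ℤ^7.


Interval decomposition of M: I[1,3], I[2,3], I[4,4]^3, I[4,6], I[7,7]^2.
HN type (ℓ=3): μ^(1)=25; μ^(2)=-1; μ^(3)=-40

((0, 0, 2, 0, 0, 0, 0); (0, 2, 0, 4, 1, 1, 2); (1, 0, 0, 0, 0, 0, 0))


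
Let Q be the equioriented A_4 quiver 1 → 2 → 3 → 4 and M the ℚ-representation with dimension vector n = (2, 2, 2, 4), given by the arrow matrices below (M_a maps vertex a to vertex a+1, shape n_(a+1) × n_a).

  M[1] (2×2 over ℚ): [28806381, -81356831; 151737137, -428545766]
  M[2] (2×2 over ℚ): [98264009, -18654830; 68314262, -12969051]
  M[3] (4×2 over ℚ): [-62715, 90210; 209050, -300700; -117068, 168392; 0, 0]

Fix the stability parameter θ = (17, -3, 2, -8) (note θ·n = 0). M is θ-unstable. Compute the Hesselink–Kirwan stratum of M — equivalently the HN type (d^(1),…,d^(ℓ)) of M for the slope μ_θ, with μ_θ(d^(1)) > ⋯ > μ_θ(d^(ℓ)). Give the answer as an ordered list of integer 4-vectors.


Via rank(M_{q-1}∘⋯∘M_p): M ≅ I[1,3], I[1,4], I[4,4]^3.
μ_θ-semistable layers: μ^(1)=16/3; μ^(2)=2; μ^(3)=-8

((1, 1, 1, 0); (1, 1, 1, 1); (0, 0, 0, 3))


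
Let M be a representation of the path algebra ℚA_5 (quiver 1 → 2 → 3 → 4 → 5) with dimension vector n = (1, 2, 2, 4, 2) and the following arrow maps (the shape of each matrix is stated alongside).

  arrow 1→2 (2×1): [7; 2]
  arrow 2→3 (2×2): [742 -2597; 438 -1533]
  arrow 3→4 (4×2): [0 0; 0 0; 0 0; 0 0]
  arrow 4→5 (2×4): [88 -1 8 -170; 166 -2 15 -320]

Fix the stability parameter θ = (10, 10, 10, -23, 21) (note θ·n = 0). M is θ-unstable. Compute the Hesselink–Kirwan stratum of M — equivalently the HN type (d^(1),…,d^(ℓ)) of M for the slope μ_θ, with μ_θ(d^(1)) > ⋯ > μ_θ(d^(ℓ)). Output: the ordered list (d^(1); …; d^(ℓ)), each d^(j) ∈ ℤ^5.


Interval decomposition of M: I[1,2], I[2,3], I[3,3], I[4,4]^2, I[4,5]^2.
HN type (ℓ=3): μ^(1)=21; μ^(2)=10; μ^(3)=-23

((0, 0, 0, 0, 2); (1, 2, 2, 0, 0); (0, 0, 0, 4, 0))


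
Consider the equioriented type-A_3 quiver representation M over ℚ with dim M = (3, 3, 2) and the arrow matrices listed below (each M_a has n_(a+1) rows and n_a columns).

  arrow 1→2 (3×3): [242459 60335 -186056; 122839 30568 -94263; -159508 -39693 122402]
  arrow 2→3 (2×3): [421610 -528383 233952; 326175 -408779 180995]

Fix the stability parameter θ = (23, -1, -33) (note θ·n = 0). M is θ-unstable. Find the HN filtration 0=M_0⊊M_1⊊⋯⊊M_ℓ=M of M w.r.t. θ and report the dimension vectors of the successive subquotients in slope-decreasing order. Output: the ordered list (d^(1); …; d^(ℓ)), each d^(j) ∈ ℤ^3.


Interval decomposition of M: I[1,2], I[1,3]^2.
HN type (ℓ=2): μ^(1)=11; μ^(2)=-11/3

((1, 1, 0); (2, 2, 2))


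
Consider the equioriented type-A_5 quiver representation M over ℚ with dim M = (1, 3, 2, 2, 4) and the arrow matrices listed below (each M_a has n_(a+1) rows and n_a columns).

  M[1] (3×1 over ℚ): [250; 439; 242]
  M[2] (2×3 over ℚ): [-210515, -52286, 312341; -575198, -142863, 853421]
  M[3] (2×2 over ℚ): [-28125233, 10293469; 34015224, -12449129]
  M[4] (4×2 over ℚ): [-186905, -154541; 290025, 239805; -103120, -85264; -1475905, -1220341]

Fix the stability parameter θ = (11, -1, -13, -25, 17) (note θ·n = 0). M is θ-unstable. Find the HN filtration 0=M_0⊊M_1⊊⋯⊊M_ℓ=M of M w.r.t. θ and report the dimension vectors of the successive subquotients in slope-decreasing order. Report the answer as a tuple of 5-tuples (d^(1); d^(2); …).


Interval decomposition of M: I[1,5], I[2,2], I[2,4], I[5,5]^3.
HN type (ℓ=4): μ^(1)=17; μ^(2)=-1; μ^(3)=-7; μ^(4)=-13

((0, 0, 0, 0, 4); (0, 1, 0, 0, 0); (1, 1, 1, 1, 0); (0, 1, 1, 1, 0))


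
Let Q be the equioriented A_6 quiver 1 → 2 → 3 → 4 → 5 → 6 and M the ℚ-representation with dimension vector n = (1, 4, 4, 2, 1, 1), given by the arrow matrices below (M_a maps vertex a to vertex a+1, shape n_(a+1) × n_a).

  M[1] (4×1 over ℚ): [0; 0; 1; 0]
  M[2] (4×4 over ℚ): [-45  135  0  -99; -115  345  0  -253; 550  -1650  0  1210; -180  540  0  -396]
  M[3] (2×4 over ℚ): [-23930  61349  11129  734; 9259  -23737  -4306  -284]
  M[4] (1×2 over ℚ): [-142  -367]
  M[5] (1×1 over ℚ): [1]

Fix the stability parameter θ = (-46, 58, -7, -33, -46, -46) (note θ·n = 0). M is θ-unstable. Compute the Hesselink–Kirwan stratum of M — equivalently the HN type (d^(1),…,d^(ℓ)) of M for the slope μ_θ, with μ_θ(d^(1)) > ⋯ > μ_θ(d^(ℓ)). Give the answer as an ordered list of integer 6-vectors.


Interval decomposition of M: I[1,2], I[2,2]^2, I[2,6], I[3,3]^2, I[3,4].
HN type (ℓ=5): μ^(1)=58; μ^(2)=-7; μ^(3)=-74/5; μ^(4)=-20; μ^(5)=-46

((0, 3, 0, 0, 0, 0); (0, 0, 2, 0, 0, 0); (0, 1, 1, 1, 1, 1); (0, 0, 1, 1, 0, 0); (1, 0, 0, 0, 0, 0))


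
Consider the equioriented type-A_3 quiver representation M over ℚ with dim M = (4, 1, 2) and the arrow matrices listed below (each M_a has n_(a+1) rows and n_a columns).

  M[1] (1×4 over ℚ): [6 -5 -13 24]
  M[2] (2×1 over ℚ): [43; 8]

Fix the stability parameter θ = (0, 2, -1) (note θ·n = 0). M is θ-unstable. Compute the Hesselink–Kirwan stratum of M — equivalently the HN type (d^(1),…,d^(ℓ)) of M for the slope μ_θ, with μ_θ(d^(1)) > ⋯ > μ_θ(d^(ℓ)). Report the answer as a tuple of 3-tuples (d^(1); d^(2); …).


Via rank(M_{q-1}∘⋯∘M_p): M ≅ I[1,1]^3, I[1,3], I[3,3].
μ_θ-semistable layers: μ^(1)=1/2; μ^(2)=0; μ^(3)=-1

((0, 1, 1); (4, 0, 0); (0, 0, 1))


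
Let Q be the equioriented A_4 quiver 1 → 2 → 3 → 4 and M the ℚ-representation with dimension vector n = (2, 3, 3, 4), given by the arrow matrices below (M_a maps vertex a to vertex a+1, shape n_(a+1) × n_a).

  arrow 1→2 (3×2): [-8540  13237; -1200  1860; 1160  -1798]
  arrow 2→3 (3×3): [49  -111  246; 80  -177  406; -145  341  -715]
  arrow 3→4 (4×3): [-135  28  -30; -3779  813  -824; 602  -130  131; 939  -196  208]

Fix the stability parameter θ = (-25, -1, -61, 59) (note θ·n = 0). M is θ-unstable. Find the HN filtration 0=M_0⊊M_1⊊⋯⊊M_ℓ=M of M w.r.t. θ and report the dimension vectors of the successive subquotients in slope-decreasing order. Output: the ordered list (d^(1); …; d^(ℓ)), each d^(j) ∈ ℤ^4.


Via rank(M_{q-1}∘⋯∘M_p): M ≅ I[1,1], I[1,4], I[2,4]^2, I[4,4].
μ_θ-semistable layers: μ^(1)=59; μ^(2)=-25; μ^(3)=-29; μ^(4)=-31

((0, 0, 0, 4); (1, 0, 0, 0); (1, 1, 1, 0); (0, 2, 2, 0))


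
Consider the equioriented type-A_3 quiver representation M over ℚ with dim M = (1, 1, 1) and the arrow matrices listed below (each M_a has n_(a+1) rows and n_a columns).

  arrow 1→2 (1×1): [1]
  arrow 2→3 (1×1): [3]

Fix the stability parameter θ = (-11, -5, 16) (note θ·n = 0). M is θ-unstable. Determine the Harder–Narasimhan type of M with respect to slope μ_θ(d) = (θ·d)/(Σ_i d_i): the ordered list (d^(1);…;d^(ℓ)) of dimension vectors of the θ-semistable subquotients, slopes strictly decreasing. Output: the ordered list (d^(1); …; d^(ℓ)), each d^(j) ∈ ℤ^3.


Interval decomposition of M: I[1,3].
HN type (ℓ=3): μ^(1)=16; μ^(2)=-5; μ^(3)=-11

((0, 0, 1); (0, 1, 0); (1, 0, 0))


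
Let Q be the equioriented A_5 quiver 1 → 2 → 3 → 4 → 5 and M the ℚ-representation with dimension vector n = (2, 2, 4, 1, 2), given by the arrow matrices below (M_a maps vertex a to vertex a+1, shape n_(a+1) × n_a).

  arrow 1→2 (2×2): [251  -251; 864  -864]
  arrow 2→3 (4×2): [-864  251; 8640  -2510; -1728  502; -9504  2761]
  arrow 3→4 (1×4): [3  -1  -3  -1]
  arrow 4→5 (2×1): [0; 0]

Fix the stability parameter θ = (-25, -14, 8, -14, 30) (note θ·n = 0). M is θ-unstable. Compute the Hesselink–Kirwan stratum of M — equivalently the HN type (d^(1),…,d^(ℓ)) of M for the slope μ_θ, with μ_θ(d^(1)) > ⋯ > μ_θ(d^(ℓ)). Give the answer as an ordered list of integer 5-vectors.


Barcode: M ≅ I[1,1], I[1,2], I[2,4], I[3,3]^3, I[5,5]^2. HN layers by μ_θ (5 steps, strictly decreasing):
  μ^(1)=30; μ^(2)=8; μ^(3)=-3; μ^(4)=-14; μ^(5)=-25

((0, 0, 0, 0, 2); (0, 0, 3, 0, 0); (0, 0, 1, 1, 0); (0, 2, 0, 0, 0); (2, 0, 0, 0, 0))


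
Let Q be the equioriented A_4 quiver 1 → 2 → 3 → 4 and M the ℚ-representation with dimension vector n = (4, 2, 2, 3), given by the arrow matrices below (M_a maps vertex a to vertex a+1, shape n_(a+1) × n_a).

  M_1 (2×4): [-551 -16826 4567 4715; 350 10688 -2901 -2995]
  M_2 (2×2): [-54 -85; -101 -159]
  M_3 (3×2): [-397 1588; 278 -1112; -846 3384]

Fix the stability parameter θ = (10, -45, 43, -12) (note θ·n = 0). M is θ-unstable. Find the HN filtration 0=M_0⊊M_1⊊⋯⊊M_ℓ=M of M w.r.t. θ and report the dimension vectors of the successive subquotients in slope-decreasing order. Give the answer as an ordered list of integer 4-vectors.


Via rank(M_{q-1}∘⋯∘M_p): M ≅ I[1,1]^2, I[1,3], I[1,4], I[4,4]^2.
μ_θ-semistable layers: μ^(1)=43; μ^(2)=31/2; μ^(3)=10; μ^(4)=-12; μ^(5)=-35/2

((0, 0, 1, 0); (0, 0, 1, 1); (2, 0, 0, 0); (0, 0, 0, 2); (2, 2, 0, 0))


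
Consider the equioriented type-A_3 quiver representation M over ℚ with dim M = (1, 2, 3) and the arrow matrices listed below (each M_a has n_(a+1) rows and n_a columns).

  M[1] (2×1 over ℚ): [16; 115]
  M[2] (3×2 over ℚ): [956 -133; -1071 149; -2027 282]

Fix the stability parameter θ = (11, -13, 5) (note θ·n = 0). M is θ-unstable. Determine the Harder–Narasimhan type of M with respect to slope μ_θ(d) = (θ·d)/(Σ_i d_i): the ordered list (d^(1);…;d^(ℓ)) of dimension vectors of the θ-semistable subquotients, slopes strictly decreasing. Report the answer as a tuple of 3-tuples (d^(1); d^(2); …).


Via rank(M_{q-1}∘⋯∘M_p): M ≅ I[1,3], I[2,3], I[3,3].
μ_θ-semistable layers: μ^(1)=5; μ^(2)=-1; μ^(3)=-13

((0, 0, 3); (1, 1, 0); (0, 1, 0))


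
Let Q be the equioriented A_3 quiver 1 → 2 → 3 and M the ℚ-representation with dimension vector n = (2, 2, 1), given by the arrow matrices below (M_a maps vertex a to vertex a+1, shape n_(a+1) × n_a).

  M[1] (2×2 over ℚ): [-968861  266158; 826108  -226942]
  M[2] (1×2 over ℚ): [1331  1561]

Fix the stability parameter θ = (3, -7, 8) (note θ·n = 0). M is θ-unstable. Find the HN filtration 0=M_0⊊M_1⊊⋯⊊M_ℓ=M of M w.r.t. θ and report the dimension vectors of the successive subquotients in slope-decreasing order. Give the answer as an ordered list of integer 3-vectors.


Interval decomposition of M: I[1,2], I[1,3].
HN type (ℓ=2): μ^(1)=8; μ^(2)=-2

((0, 0, 1); (2, 2, 0))


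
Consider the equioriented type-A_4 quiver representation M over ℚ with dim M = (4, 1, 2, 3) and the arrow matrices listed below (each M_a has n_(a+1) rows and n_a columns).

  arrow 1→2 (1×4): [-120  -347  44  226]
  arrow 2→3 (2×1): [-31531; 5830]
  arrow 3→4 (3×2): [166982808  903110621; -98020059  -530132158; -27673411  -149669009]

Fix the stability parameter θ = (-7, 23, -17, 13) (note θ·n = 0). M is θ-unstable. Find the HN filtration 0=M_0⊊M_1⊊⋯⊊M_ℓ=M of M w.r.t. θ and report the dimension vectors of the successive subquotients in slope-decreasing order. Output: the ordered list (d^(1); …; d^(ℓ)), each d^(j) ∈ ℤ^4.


Via rank(M_{q-1}∘⋯∘M_p): M ≅ I[1,1]^3, I[1,4], I[3,4], I[4,4].
μ_θ-semistable layers: μ^(1)=13; μ^(2)=3; μ^(3)=-7; μ^(4)=-17

((0, 0, 0, 3); (0, 1, 1, 0); (4, 0, 0, 0); (0, 0, 1, 0))


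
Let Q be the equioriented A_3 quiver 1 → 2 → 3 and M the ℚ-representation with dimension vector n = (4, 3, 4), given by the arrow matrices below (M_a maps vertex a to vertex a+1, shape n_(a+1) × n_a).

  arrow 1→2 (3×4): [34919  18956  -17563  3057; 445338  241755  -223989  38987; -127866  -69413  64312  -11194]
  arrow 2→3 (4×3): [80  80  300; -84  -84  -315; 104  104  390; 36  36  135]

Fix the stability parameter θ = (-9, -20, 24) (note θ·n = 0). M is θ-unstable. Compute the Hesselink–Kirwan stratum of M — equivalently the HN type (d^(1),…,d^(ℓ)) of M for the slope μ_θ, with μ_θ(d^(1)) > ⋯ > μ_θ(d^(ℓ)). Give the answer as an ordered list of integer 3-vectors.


Via rank(M_{q-1}∘⋯∘M_p): M ≅ I[1,1], I[1,2]^2, I[1,3], I[3,3]^3.
μ_θ-semistable layers: μ^(1)=24; μ^(2)=-9; μ^(3)=-29/2

((0, 0, 4); (1, 0, 0); (3, 3, 0))


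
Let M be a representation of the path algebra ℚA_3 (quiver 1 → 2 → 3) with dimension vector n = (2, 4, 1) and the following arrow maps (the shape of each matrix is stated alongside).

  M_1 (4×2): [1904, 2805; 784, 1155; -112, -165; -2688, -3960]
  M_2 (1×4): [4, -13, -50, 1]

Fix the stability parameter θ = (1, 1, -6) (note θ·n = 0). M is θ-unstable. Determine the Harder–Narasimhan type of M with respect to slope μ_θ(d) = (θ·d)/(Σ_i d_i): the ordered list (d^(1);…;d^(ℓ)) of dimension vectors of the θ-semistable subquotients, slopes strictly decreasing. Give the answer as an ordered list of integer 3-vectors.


Interval decomposition of M: I[1,1], I[1,3], I[2,2]^3.
HN type (ℓ=2): μ^(1)=1; μ^(2)=-4/3

((1, 3, 0); (1, 1, 1))


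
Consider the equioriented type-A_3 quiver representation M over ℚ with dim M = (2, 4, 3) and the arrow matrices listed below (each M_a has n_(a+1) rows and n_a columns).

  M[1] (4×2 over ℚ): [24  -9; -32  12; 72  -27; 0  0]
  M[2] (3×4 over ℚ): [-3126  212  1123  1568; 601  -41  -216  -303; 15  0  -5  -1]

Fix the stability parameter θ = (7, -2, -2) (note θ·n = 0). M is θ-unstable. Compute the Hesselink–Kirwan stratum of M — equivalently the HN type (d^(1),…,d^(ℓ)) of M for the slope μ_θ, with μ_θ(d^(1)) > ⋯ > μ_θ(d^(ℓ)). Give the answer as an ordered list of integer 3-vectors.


Via rank(M_{q-1}∘⋯∘M_p): M ≅ I[1,1], I[1,3], I[2,2], I[2,3]^2.
μ_θ-semistable layers: μ^(1)=7; μ^(2)=1; μ^(3)=-2

((1, 0, 0); (1, 1, 1); (0, 3, 2))


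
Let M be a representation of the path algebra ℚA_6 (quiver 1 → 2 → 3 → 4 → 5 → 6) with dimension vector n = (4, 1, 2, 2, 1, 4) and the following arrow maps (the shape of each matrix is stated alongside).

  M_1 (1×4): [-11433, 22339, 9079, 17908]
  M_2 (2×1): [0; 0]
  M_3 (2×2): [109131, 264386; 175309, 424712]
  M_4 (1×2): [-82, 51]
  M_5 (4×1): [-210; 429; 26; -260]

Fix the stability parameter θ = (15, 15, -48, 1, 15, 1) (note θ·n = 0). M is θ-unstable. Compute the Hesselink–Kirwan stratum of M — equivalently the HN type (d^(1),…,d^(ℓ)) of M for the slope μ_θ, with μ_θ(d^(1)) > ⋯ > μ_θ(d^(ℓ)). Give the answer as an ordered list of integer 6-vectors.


Barcode: M ≅ I[1,1]^3, I[1,2], I[3,4], I[3,6], I[6,6]^3. HN layers by μ_θ (4 steps, strictly decreasing):
  μ^(1)=15; μ^(2)=8; μ^(3)=1; μ^(4)=-48

((4, 1, 0, 0, 0, 0); (0, 0, 0, 0, 1, 1); (0, 0, 0, 2, 0, 3); (0, 0, 2, 0, 0, 0))


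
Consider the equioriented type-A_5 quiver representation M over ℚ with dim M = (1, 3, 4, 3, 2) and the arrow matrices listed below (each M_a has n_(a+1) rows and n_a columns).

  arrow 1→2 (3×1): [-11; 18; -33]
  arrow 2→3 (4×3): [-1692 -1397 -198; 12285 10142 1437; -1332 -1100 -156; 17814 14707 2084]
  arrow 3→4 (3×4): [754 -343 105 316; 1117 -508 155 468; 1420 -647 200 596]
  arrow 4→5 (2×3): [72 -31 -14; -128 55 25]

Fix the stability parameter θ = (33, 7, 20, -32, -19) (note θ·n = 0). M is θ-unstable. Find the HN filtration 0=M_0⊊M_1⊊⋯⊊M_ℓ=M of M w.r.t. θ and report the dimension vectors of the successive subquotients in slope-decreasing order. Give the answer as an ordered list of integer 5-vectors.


Barcode: M ≅ I[1,2], I[2,5]^2, I[3,3], I[3,4]. HN layers by μ_θ (2 steps, strictly decreasing):
  μ^(1)=20; μ^(2)=-6

((1, 1, 1, 0, 0); (0, 2, 3, 3, 2))


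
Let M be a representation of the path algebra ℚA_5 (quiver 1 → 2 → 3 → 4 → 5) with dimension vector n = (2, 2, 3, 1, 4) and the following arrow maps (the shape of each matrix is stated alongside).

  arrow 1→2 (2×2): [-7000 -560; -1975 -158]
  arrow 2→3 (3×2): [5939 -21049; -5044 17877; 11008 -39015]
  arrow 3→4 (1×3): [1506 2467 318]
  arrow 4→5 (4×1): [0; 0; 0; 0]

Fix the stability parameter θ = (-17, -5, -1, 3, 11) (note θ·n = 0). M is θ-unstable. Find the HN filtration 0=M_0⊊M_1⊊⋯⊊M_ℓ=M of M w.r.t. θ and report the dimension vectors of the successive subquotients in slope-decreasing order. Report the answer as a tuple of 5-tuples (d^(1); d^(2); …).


Interval decomposition of M: I[1,1], I[1,4], I[2,3], I[3,3], I[5,5]^4.
HN type (ℓ=5): μ^(1)=11; μ^(2)=3; μ^(3)=-1; μ^(4)=-5; μ^(5)=-17

((0, 0, 0, 0, 4); (0, 0, 0, 1, 0); (0, 0, 3, 0, 0); (0, 2, 0, 0, 0); (2, 0, 0, 0, 0))


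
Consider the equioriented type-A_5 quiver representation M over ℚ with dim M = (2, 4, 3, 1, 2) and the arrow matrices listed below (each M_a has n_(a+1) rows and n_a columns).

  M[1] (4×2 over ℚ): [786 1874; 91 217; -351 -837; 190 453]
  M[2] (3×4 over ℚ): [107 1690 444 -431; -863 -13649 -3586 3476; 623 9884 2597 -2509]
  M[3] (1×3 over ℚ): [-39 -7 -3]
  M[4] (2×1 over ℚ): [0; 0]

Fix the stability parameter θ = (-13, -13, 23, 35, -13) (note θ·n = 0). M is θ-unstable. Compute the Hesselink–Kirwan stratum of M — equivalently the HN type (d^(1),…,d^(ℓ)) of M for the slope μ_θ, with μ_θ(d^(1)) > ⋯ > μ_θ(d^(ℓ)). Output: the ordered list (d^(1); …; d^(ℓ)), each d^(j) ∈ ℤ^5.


Barcode: M ≅ I[1,3]^2, I[2,2], I[2,4], I[5,5]^2. HN layers by μ_θ (3 steps, strictly decreasing):
  μ^(1)=35; μ^(2)=23; μ^(3)=-13

((0, 0, 0, 1, 0); (0, 0, 3, 0, 0); (2, 4, 0, 0, 2))


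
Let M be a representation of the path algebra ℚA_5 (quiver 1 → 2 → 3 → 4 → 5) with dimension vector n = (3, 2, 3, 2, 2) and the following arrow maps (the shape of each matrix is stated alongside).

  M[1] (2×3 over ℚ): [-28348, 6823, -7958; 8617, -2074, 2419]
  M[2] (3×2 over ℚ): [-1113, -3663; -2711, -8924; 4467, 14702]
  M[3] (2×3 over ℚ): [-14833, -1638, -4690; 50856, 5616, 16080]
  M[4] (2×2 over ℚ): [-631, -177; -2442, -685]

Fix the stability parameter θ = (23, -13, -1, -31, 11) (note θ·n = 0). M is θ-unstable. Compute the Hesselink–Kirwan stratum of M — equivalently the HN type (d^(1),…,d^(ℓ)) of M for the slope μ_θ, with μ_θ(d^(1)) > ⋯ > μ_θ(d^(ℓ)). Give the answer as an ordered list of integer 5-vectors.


Barcode: M ≅ I[1,1], I[1,3], I[1,5], I[3,3], I[4,5]. HN layers by μ_θ (6 steps, strictly decreasing):
  μ^(1)=23; μ^(2)=11; μ^(3)=3; μ^(4)=-1; μ^(5)=-11/2; μ^(6)=-31

((1, 0, 0, 0, 0); (0, 0, 0, 0, 2); (1, 1, 1, 0, 0); (0, 0, 1, 0, 0); (1, 1, 1, 1, 0); (0, 0, 0, 1, 0))


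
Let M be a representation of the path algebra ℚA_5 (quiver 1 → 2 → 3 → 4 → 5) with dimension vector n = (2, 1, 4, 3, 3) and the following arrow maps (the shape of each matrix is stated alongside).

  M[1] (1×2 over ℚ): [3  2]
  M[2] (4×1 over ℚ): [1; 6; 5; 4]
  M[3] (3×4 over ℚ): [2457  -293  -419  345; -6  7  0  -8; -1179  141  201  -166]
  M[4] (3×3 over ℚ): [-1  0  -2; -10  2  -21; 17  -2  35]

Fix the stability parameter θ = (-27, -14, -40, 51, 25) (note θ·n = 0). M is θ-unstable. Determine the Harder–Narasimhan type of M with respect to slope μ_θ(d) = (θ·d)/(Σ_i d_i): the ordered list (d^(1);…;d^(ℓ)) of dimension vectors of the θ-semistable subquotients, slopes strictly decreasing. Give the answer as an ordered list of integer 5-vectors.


Interval decomposition of M: I[1,1], I[1,4], I[3,3], I[3,5]^2, I[5,5].
HN type (ℓ=5): μ^(1)=51; μ^(2)=38; μ^(3)=25; μ^(4)=-27; μ^(5)=-40

((0, 0, 0, 1, 0); (0, 0, 0, 2, 2); (0, 0, 0, 0, 1); (2, 1, 1, 0, 0); (0, 0, 3, 0, 0))


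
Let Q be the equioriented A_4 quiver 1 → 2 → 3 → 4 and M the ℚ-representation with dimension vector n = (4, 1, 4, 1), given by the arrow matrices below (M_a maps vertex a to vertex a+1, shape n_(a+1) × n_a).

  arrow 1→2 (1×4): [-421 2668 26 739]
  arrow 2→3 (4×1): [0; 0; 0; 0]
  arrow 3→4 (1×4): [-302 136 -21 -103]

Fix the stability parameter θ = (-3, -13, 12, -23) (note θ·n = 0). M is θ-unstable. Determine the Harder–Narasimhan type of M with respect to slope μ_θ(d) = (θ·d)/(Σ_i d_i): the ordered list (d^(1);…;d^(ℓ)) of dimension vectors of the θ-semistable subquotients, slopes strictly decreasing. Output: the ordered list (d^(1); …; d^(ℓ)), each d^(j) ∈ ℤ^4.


Via rank(M_{q-1}∘⋯∘M_p): M ≅ I[1,1]^3, I[1,2], I[3,3]^3, I[3,4].
μ_θ-semistable layers: μ^(1)=12; μ^(2)=-3; μ^(3)=-11/2; μ^(4)=-8

((0, 0, 3, 0); (3, 0, 0, 0); (0, 0, 1, 1); (1, 1, 0, 0))


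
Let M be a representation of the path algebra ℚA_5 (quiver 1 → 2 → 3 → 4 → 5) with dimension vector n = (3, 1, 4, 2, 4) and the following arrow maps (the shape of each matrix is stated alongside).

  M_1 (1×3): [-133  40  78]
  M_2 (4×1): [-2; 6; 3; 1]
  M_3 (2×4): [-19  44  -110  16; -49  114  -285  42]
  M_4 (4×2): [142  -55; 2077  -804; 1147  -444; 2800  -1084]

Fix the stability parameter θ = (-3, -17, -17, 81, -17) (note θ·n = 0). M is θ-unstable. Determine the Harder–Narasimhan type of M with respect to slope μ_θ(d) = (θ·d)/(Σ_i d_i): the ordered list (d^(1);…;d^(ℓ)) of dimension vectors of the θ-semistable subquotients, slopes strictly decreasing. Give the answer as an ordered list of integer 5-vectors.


Barcode: M ≅ I[1,1]^2, I[1,5], I[3,3]^2, I[3,5], I[5,5]^2. HN layers by μ_θ (4 steps, strictly decreasing):
  μ^(1)=32; μ^(2)=-3; μ^(3)=-37/3; μ^(4)=-17

((0, 0, 0, 2, 2); (2, 0, 0, 0, 0); (1, 1, 1, 0, 0); (0, 0, 3, 0, 2))


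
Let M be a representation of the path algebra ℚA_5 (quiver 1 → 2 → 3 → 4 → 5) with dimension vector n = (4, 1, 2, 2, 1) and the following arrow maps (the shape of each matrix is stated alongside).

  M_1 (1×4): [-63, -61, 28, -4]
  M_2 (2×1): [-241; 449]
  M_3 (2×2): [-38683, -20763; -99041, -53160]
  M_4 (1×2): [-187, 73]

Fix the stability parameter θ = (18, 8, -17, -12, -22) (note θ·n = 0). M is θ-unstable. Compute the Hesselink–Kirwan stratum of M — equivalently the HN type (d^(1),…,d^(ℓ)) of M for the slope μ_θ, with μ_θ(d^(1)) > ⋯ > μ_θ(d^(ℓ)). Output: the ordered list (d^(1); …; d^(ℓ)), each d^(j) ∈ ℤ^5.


Barcode: M ≅ I[1,1]^3, I[1,5], I[3,4]. HN layers by μ_θ (4 steps, strictly decreasing):
  μ^(1)=18; μ^(2)=-5; μ^(3)=-12; μ^(4)=-17

((3, 0, 0, 0, 0); (1, 1, 1, 1, 1); (0, 0, 0, 1, 0); (0, 0, 1, 0, 0))
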